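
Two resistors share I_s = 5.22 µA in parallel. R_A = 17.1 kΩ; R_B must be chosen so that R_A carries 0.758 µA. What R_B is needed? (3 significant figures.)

R_B ≈ 2.90 kΩ

Two-branch current divider: I_A = I_s · R_B/(R_A + R_B).
0.758/5.22 = R_B/(R_A + R_B) → R_B = R_A · (0.1452)/(1 − 0.1452) = 17.1 × 0.1699 = 2.905 kΩ.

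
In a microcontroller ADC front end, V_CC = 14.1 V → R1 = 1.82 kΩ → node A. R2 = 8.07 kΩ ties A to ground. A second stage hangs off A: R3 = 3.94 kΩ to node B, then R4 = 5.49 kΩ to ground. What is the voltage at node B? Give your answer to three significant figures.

V_B ≈ 5.79 V

Node A sees R2 in parallel with the series input of stage 2, R3 + R4 = 9.430 kΩ.
Effective lower resistance at A: R2 ‖ 9.430 = 4.349 kΩ.
First divider: V_A = V_CC · 4.349/(1.82 + 4.349) = 9.940 V.
V_B = V_A × 0.5822 = 5.787 V.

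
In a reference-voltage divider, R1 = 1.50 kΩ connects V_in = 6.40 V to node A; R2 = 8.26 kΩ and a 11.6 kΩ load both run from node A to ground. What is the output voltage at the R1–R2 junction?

V_out ≈ 4.88 V

R2 ‖ R_L = (8.26 × 11.6)/(8.26 + 11.6) = 4.825 kΩ.
Voltage divider with the loaded lower leg: V_out = 6.40 × 4.825/(1.50 + 4.825) = 6.40 × 0.7628 = 4.882 V.
(Unloaded it would be 5.42 V; the load pulls it down.)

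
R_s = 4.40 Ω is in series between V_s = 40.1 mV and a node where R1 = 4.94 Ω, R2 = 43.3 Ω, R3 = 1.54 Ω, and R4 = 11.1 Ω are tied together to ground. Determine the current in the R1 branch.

I ≈ 1.55 mA

Parallel bank: R_p = 1/(1/4.94 + 1/43.3 + 1/1.54 + 1/11.1) = 1.036 Ω.
V_A by voltage divider: V_A = 40.1 × 1.036/(4.40 + 1.036) = 7.644 mV.
I(R1) = V_A / R1 = 7.644/4.94 = 1.547 mA.
(Equivalently: I_total = 7.376 mA, then current-divider fraction G_k/ΣG = 0.2098.)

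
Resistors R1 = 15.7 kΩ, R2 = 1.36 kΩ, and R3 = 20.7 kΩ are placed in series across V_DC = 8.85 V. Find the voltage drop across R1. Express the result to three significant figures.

V ≈ 3.68 V

ΣR = 15.7 + 1.36 + 20.7 = 37.76 kΩ.
Voltage divider: V = V_DC · (15.70 / 37.76) = 8.85 × 0.4158 = 3.680 V.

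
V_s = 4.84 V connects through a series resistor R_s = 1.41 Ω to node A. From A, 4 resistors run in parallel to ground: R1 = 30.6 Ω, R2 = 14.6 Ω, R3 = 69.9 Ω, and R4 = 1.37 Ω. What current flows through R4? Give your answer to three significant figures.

I ≈ 1.61 A

Combine the parallel branches: R_p = (1/30.6 + 1/14.6 + 1/69.9 + 1/1.37)⁻¹ = 1.183 Ω.
Node voltage V_A = V_s · R_p/(R_s + R_p) = 4.84 × 0.4562 = 2.208 V.
Branch current I = V_A/R4 = 2.208/1.37 = 1.612 A.
(Check via current divider: I_total = 1.867 A; share G_k/ΣG = 0.8634 → same result.)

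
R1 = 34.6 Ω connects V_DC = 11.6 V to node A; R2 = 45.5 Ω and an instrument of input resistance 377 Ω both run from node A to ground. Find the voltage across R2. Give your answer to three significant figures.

V_out ≈ 6.26 V

First combine the lower leg with the load: R2 ‖ R_L = 40.60 Ω.
Voltage divider with the loaded lower leg: V_out = 11.6 × 40.60/(34.6 + 40.60) = 11.6 × 0.5399 = 6.263 V.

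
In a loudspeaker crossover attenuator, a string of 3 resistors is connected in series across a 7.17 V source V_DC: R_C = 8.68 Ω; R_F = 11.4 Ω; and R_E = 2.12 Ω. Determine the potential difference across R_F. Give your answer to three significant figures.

ΣR = 8.68 + 11.4 + 2.12 = 22.20 Ω.
By the voltage-divider rule, V = 7.17 × 11.40/22.20 = 3.682 V.

V ≈ 3.68 V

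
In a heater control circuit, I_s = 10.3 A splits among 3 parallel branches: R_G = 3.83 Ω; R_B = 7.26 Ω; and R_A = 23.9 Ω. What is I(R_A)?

Total conductance ΣG = 1/3.83 + 1/7.26 + 1/23.9 = 0.4407 (units of 1/Ω).
By the current-divider rule, I = I_s · G_k/ΣG = 10.3 × 0.09495 = 0.9780 A.

I ≈ 0.978 A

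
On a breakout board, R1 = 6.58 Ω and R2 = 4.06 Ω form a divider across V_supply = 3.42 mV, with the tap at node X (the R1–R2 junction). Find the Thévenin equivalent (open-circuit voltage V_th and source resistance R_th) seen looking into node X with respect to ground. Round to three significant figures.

Open-circuit (no load on X): V_th = V_supply · R2/(R1 + R2) = 3.42 × 4.06/(6.580 + 4.06) = 1.305 mV.
With V_supply suppressed (replaced by a short), R_th = R1 ‖ R2 = (6.580 × 4.06)/(6.580 + 4.06) = 2.511 Ω.

V_th ≈ 1.30 mV, R_th ≈ 2.51 Ω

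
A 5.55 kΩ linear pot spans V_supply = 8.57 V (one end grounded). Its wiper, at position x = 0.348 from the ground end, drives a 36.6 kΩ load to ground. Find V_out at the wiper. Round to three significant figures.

Split the track: R_lower = x·R_p = 1.931 kΩ, R_upper = (1−x)·R_p = 3.619 kΩ.
Lower segment in parallel with the load: 1.931 ‖ 36.6 = 1.835 kΩ.
Then V_out = V_supply · 1.835/(3.619 + 1.835) = 2.883 V.

V_out ≈ 2.88 V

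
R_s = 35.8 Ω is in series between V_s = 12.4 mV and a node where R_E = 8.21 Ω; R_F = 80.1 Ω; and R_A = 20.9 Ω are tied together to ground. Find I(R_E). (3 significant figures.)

I ≈ 0.201 mA

Equivalent of the parallel group: R_p = 5.490 Ω.
V_A by voltage divider: V_A = 12.4 × 5.490/(35.8 + 5.490) = 1.649 mV.
I(R_E) = V_A / R_E = 1.649/8.21 = 0.2008 mA.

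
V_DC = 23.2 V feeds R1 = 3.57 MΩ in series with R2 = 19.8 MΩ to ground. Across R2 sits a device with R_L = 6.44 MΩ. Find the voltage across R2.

V_out ≈ 13.4 V

First combine the lower leg with the load: R2 ‖ R_L = 4.859 MΩ.
Now apply the divider: V_out = 23.2 × 0.5765 = 13.37 V.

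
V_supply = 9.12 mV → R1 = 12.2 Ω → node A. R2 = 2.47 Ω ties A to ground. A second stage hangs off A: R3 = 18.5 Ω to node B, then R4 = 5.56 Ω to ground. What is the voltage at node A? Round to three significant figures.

Looking into the second stage from A: R3 + R4 = 24.06 Ω appears in parallel with R2.
Effective lower resistance at A: R2 ‖ 24.06 = 2.240 Ω.
So V_A = 9.12 × 0.1551 = 1.415 mV.

V_A ≈ 1.41 mV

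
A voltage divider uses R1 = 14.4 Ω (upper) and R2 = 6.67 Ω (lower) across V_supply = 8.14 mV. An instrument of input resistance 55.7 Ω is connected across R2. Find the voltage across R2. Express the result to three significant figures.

V_out ≈ 2.38 mV

The load sits in parallel with R2, giving an effective lower resistance R2' = R2·R_L/(R2+R_L) = 5.957 Ω.
Voltage divider with the loaded lower leg: V_out = 8.14 × 5.957/(14.4 + 5.957) = 8.14 × 0.2926 = 2.382 mV.
(Unloaded it would be 2.58 mV; the load pulls it down.)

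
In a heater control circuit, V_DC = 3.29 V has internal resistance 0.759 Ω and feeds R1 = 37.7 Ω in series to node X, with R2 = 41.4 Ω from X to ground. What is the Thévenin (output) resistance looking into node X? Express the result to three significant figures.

R1' = 0.759 + 37.7 = 38.46 Ω (source resistance + R1).
With V_DC suppressed (replaced by a short), R_th = R1' ‖ R2 = (38.46 × 41.4)/(38.46 + 41.4) = 19.94 Ω.

R_th ≈ 19.9 Ω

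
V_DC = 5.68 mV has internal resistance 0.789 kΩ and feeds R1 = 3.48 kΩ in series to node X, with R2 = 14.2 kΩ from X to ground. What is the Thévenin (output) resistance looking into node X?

R1' = 0.789 + 3.48 = 4.269 kΩ (source resistance + R1).
Looking into X with the source shorted: R_th = R1'·R2/(R1'+R2) = 4.269 × 14.2/18.47 = 3.282 kΩ.

R_th ≈ 3.28 kΩ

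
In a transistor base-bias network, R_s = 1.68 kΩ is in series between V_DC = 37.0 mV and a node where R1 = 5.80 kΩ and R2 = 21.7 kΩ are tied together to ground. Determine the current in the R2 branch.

I ≈ 1.25 µA

Parallel bank: R_p = 1/(1/5.80 + 1/21.7) = 4.577 kΩ.
V_A by voltage divider: V_A = 37.0 × 4.577/(1.68 + 4.577) = 27.07 mV.
I(R2) = V_A / R2 = 27.07/21.7 = 1.247 µA.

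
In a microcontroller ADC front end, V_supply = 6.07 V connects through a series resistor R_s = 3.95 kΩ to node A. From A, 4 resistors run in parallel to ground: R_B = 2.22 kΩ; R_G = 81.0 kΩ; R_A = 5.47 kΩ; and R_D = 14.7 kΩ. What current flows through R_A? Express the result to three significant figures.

Combine the parallel branches: R_p = (1/2.22 + 1/81.0 + 1/5.47 + 1/14.7)⁻¹ = 1.401 kΩ.
V_A = 6.07 × 1.401/5.351 = 1.589 V.
Branch current I = V_A/R_A = 1.589/5.47 = 0.2906 mA.

I ≈ 0.291 mA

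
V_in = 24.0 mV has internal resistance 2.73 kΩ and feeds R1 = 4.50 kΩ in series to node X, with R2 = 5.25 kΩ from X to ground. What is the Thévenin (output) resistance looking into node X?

R_th ≈ 3.04 kΩ

R1' = 2.73 + 4.50 = 7.230 kΩ (source resistance + R1).
Looking into X with the source shorted: R_th = R1'·R2/(R1'+R2) = 7.230 × 5.25/12.48 = 3.041 kΩ.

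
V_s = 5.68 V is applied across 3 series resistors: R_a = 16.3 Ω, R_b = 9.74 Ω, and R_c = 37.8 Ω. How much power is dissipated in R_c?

The common current is I = 5.68/63.84 = 0.08897 A.
P(R_c) = I²·R_c = (0.08897)² × 37.8 = 0.2992 W.

P ≈ 0.299 W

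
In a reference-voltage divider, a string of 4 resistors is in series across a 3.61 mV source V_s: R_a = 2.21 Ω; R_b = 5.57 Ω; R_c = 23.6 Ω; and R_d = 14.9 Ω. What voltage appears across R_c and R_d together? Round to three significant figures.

ΣR = 2.21 + 5.57 + 23.6 + 14.9 = 46.28 Ω.
R_{R_c..R_d} = 23.6 + 14.9 = 38.50 Ω.
Voltage divider: V = V_s · (38.50 / 46.28) = 3.61 × 0.8319 = 3.003 mV.

V ≈ 3.00 mV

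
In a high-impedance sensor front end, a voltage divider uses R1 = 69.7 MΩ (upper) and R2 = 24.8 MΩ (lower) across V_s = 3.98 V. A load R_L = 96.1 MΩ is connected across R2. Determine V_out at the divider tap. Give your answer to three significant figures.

V_out ≈ 0.877 V

R2 ‖ R_L = (24.8 × 96.1)/(24.8 + 96.1) = 19.71 MΩ.
Voltage divider with the loaded lower leg: V_out = 3.98 × 19.71/(69.7 + 19.71) = 3.98 × 0.2205 = 0.8775 V.
(Unloaded it would be 1.04 V; the load pulls it down.)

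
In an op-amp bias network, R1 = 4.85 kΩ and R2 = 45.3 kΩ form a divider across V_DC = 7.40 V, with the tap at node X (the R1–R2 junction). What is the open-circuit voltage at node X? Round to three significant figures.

With X open, the divider is unloaded: V_th = 7.40 × 45.3/50.15 = 6.684 V.

V_th ≈ 6.68 V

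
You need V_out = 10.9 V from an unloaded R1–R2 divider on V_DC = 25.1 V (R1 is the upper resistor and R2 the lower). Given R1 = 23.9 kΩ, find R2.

R2 ≈ 18.3 kΩ

Required fraction k = V_out/V_DC = 0.4343.
So R2 = R1 · V_out/(V_DC − V_out) = 23.9 × 10.9/(25.1 − 10.9) = 23.9 × 0.7676 = 18.35 kΩ.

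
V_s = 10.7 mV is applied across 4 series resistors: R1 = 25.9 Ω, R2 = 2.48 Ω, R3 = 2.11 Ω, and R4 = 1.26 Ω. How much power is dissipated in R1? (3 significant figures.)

The common current is I = 10.7/31.75 = 0.3370 mA.
P = I²R = 0.1136 × 25.9 = 2.942 µW.

P ≈ 2.94 µW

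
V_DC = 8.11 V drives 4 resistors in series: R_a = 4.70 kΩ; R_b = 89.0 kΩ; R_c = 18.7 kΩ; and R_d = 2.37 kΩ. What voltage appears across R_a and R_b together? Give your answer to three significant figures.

V ≈ 6.62 V

ΣR = 4.70 + 89.0 + 18.7 + 2.37 = 114.8 kΩ.
R_{R_a..R_b} = 4.70 + 89.0 = 93.70 kΩ.
Voltage divider: V = V_DC · (93.70 / 114.8) = 8.11 × 0.8164 = 6.621 V.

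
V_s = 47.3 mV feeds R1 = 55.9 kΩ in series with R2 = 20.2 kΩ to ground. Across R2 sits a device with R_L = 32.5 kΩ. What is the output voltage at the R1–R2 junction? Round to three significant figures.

The load sits in parallel with R2, giving an effective lower resistance R2' = R2·R_L/(R2+R_L) = 12.46 kΩ.
Then V_out = V_s · R2'/(R1 + R2') = 47.3 × 12.46/68.36 = 8.620 mV.
(Unloaded it would be 12.6 mV; the load pulls it down.)

V_out ≈ 8.62 mV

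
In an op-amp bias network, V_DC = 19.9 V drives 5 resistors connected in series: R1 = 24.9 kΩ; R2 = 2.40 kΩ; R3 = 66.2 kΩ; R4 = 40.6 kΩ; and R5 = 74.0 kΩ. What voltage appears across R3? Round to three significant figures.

V ≈ 6.33 V

Total series resistance ΣR = 24.9 + 2.40 + 66.2 + 40.6 + 74.0 = 208.1 kΩ.
By the voltage-divider rule, V = 19.9 × 66.20/208.1 = 6.331 V.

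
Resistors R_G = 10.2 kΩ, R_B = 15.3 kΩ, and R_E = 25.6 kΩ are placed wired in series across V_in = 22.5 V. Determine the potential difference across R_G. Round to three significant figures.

ΣR = 10.2 + 15.3 + 25.6 = 51.10 kΩ.
Voltage divider: V = V_in · (10.20 / 51.10) = 22.5 × 0.1996 = 4.491 V.

V ≈ 4.49 V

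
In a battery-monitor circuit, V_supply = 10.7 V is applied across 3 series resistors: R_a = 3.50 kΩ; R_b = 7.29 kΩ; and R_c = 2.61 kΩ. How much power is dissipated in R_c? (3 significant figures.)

The common current is I = 10.7/13.40 = 0.7985 mA.
P = I²R = 0.6376 × 2.61 = 1.664 mW.

P ≈ 1.66 mW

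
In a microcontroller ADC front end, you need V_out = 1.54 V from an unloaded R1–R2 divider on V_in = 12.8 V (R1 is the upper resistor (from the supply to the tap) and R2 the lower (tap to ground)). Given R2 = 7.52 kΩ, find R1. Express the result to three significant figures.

V_out/V_in = R2/(R1+R2) = 0.1203.
So R1 = R2 · (V_in/V_out − 1) = 7.52 × (12.8/1.54 − 1) = 7.52 × 7.312 = 54.98 kΩ.

R1 ≈ 55.0 kΩ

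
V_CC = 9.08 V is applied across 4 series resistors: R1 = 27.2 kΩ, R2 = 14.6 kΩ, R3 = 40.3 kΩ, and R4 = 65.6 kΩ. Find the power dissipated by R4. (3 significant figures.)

Series current I = V_CC/ΣR = 9.08/147.7 = 0.06148 mA.
P(R4) = I²·R4 = (0.06148)² × 65.6 = 0.2479 mW.

P ≈ 0.248 mW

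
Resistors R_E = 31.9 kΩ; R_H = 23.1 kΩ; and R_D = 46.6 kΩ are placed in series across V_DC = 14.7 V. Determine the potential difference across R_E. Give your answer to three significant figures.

Total series resistance ΣR = 31.9 + 23.1 + 46.6 = 101.6 kΩ.
By the voltage-divider rule, V = 14.7 × 31.90/101.6 = 4.615 V.

V ≈ 4.62 V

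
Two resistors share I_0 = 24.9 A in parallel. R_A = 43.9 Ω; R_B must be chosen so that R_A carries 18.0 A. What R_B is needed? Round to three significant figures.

R_B ≈ 115 Ω

Two-branch current divider: I_A = I_0 · R_B/(R_A + R_B).
18.0/24.9 = R_B/(R_A + R_B) → R_B = R_A · (0.7229)/(1 − 0.7229) = 43.9 × 2.609 = 114.5 Ω.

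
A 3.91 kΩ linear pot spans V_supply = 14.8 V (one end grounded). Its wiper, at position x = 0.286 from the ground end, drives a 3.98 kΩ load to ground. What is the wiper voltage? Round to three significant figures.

Split the track: R_lower = x·R_p = 1.118 kΩ, R_upper = (1−x)·R_p = 2.792 kΩ.
(x·R_p) ‖ R_L = 0.8730 kΩ.
Loaded-divider output: V_out = 14.8 × 0.2382 = 3.526 V.

V_out ≈ 3.53 V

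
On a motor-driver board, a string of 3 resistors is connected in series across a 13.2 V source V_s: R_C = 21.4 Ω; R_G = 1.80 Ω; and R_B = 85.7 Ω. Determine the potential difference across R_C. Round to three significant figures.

V ≈ 2.59 V

Total series resistance ΣR = 21.4 + 1.80 + 85.7 = 108.9 Ω.
V = V_s · R/ΣR = 13.2 × 0.1965 = 2.594 V.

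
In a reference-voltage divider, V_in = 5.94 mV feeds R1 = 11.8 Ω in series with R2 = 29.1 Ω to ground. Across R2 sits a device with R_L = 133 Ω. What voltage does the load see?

R2 ‖ R_L = (29.1 × 133)/(29.1 + 133) = 23.88 Ω.
Voltage divider with the loaded lower leg: V_out = 5.94 × 23.88/(11.8 + 23.88) = 5.94 × 0.6692 = 3.975 mV.

V_out ≈ 3.98 mV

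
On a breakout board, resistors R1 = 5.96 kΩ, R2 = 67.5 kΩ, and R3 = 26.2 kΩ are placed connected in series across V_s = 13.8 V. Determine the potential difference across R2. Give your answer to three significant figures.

ΣR = 5.96 + 67.5 + 26.2 = 99.66 kΩ.
Voltage divider: V = V_s · (67.50 / 99.66) = 13.8 × 0.6773 = 9.347 V.

V ≈ 9.35 V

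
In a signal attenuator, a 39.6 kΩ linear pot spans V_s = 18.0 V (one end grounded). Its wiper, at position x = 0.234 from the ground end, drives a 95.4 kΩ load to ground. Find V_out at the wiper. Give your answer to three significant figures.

Split the track: R_lower = x·R_p = 9.266 kΩ, R_upper = (1−x)·R_p = 30.33 kΩ.
R_L loads the lower segment: effective lower R = 8.446 kΩ.
V_out = 18.0 × 8.446/(30.33 + 8.446) = 3.920 V.
(Unloaded: V_out = x·V_s = 4.21 V.)

V_out ≈ 3.92 V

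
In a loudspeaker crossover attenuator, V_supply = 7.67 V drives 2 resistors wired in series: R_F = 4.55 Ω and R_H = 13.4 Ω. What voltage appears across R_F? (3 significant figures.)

V ≈ 1.94 V

Series total: ΣR = 4.55 + 13.4 = 17.95 Ω.
Voltage divider: V = V_supply · (4.550 / 17.95) = 7.67 × 0.2535 = 1.944 V.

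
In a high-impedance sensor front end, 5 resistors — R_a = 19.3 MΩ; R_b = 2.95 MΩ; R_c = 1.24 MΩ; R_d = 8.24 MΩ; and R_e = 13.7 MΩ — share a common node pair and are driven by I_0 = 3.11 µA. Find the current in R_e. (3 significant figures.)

I ≈ 0.163 µA

ΣG = 1/19.3 + 1/2.95 + 1/1.24 + 1/8.24 + 1/13.7 = 1.392.
By the current-divider rule, I = I_0 · G_k/ΣG = 3.11 × 0.05245 = 0.1631 µA.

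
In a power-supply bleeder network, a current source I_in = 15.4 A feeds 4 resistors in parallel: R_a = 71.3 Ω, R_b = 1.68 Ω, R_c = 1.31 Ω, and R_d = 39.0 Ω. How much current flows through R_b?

I ≈ 6.56 A

Total conductance ΣG = 1/71.3 + 1/1.68 + 1/1.31 + 1/39.0 = 1.398 (units of 1/Ω).
By the current-divider rule, I = I_in · G_k/ΣG = 15.4 × 0.4257 = 6.556 A.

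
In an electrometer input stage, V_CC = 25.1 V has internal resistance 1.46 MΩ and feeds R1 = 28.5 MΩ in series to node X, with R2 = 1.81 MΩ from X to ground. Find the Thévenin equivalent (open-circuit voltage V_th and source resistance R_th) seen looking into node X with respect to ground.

R1' = 1.46 + 28.5 = 29.96 MΩ (source resistance + R1).
V_th is the unloaded tap voltage: V_CC · R2/(R1'+R2) = 25.1 × 0.05697 = 1.430 V.
With V_CC suppressed (replaced by a short), R_th = R1' ‖ R2 = (29.96 × 1.81)/(29.96 + 1.81) = 1.707 MΩ.

V_th ≈ 1.43 V, R_th ≈ 1.71 MΩ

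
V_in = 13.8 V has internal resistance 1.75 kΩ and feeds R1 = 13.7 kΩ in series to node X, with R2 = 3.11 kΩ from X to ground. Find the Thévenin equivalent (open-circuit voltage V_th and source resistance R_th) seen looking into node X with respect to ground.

R1' = 1.75 + 13.7 = 15.45 kΩ (source resistance + R1).
Open-circuit (no load on X): V_th = V_in · R2/(R1' + R2) = 13.8 × 3.11/(15.45 + 3.11) = 2.312 V.
Zeroing V_in shorts the top of R1' to ground, so R_th = R1' ‖ R2 = 2.589 kΩ.

V_th ≈ 2.31 V, R_th ≈ 2.59 kΩ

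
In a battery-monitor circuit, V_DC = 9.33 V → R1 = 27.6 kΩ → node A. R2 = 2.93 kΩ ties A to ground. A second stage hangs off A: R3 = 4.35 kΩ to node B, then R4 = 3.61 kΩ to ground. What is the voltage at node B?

V_B ≈ 0.305 V

Node A sees R2 in parallel with the series input of stage 2, R3 + R4 = 7.960 kΩ.
Effective lower resistance at A: R2 ‖ 7.960 = 2.142 kΩ.
So V_A = 9.33 × 0.07201 = 0.6718 V.
V_B = V_A × 0.4535 = 0.3047 V.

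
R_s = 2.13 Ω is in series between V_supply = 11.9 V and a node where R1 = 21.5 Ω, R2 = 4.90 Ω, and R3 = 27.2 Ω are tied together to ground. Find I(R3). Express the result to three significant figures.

Equivalent of the parallel group: R_p = 3.480 Ω.
Node voltage V_A = V_supply · R_p/(R_s + R_p) = 11.9 × 0.6203 = 7.382 V.
Branch current I = V_A/R3 = 7.382/27.2 = 0.2714 A.

I ≈ 0.271 A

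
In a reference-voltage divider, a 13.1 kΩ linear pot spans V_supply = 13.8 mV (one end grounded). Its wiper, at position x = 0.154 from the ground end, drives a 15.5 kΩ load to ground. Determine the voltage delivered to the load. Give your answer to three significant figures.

Split the track: R_lower = x·R_p = 2.017 kΩ, R_upper = (1−x)·R_p = 11.08 kΩ.
R_L loads the lower segment: effective lower R = 1.785 kΩ.
Then V_out = V_supply · 1.785/(11.08 + 1.785) = 1.914 mV.
(Unloaded: V_out = x·V_supply = 2.13 mV.)

V_out ≈ 1.91 mV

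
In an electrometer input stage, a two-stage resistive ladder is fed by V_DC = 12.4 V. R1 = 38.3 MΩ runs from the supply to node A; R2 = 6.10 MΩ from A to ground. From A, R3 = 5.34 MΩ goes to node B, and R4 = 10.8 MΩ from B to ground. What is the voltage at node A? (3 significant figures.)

V_A ≈ 1.28 V

The second stage (R3 + R4 = 16.14 MΩ) loads node A in parallel with R2.
R2 ‖ (R3+R4) = 4.427 MΩ.
So V_A = 12.4 × 0.1036 = 1.285 V.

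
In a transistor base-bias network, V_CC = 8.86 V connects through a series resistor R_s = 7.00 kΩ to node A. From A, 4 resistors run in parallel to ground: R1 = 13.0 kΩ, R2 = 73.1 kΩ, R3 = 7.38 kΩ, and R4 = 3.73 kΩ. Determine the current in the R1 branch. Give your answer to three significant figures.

Parallel bank: R_p = 1/(1/13.0 + 1/73.1 + 1/7.38 + 1/3.73) = 2.023 kΩ.
V_A = 8.86 × 2.023/9.023 = 1.987 V.
I(R1) = V_A / R1 = 1.987/13.0 = 0.1528 mA.
(Check via current divider: I_total = 0.9819 mA; share G_k/ΣG = 0.1557 → same result.)

I ≈ 0.153 mA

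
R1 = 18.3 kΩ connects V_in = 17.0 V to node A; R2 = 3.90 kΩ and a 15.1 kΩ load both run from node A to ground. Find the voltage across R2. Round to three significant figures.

The load sits in parallel with R2, giving an effective lower resistance R2' = R2·R_L/(R2+R_L) = 3.099 kΩ.
Now apply the divider: V_out = 17.0 × 0.1448 = 2.462 V.

V_out ≈ 2.46 V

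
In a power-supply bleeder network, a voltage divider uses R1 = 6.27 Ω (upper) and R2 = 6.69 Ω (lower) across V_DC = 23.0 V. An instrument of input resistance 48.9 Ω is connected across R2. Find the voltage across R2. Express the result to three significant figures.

First combine the lower leg with the load: R2 ‖ R_L = 5.885 Ω.
Now apply the divider: V_out = 23.0 × 0.4842 = 11.14 V.
(Unloaded it would be 11.9 V; the load pulls it down.)

V_out ≈ 11.1 V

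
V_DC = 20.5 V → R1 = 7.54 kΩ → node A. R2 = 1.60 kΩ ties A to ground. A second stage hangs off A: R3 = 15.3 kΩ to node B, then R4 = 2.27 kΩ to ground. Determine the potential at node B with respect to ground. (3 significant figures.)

The second stage (R3 + R4 = 17.57 kΩ) loads node A in parallel with R2.
R2 ‖ (R3+R4) = 1.466 kΩ.
V_A = 20.5 × 1.466/(7.54 + 1.466) = 3.338 V.
Then the unloaded second divider: V_B = V_A × R4/(R3+R4) = 3.338 × 0.1292 = 0.4312 V.

V_B ≈ 0.431 V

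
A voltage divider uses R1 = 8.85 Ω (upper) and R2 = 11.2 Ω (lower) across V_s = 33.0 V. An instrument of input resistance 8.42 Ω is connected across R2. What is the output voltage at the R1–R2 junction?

V_out ≈ 11.6 V

R2 ‖ R_L = (11.2 × 8.42)/(11.2 + 8.42) = 4.807 Ω.
Voltage divider with the loaded lower leg: V_out = 33.0 × 4.807/(8.85 + 4.807) = 33.0 × 0.3520 = 11.61 V.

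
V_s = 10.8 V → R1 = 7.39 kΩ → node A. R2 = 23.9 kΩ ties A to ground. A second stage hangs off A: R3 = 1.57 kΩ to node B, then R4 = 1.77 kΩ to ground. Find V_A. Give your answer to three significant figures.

Looking into the second stage from A: R3 + R4 = 3.340 kΩ appears in parallel with R2.
Effective lower resistance at A: R2 ‖ 3.340 = 2.930 kΩ.
So V_A = 10.8 × 0.2839 = 3.067 V.

V_A ≈ 3.07 V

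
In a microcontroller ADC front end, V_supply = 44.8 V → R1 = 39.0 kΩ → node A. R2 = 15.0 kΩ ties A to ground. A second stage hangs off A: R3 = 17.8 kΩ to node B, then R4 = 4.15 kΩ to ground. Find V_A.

V_A ≈ 8.33 V

Node A sees R2 in parallel with the series input of stage 2, R3 + R4 = 21.95 kΩ.
Effective lower resistance at A: R2 ‖ 21.95 = 8.911 kΩ.
So V_A = 44.8 × 0.1860 = 8.332 V.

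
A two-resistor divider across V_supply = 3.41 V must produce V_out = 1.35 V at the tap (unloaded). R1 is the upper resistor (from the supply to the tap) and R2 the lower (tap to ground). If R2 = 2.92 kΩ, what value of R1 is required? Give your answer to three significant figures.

R1 ≈ 4.46 kΩ

The divider ratio is R2/(R1+R2) = 1.35/3.41 = 0.3959.
Rearranging, R1 = R2·(1−k)/k = 2.92 × 1.526 = 4.456 kΩ.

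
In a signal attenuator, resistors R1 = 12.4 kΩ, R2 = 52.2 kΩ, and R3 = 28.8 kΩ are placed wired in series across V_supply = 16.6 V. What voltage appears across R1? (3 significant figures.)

V ≈ 2.20 V

Total series resistance ΣR = 12.4 + 52.2 + 28.8 = 93.40 kΩ.
By the voltage-divider rule, V = 16.6 × 12.40/93.40 = 2.204 V.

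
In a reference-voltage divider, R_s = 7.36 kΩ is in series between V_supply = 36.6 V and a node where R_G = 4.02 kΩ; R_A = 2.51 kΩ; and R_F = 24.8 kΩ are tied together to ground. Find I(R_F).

I ≈ 0.244 mA

Parallel bank: R_p = 1/(1/4.02 + 1/2.51 + 1/24.8) = 1.455 kΩ.
V_A by voltage divider: V_A = 36.6 × 1.455/(7.36 + 1.455) = 6.040 V.
Branch current I = V_A/R_F = 6.040/24.8 = 0.2435 mA.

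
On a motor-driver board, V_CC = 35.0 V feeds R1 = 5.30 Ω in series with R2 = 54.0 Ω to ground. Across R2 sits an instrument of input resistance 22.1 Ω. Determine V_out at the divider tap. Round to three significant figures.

V_out ≈ 26.2 V

The load sits in parallel with R2, giving an effective lower resistance R2' = R2·R_L/(R2+R_L) = 15.68 Ω.
Then V_out = V_CC · R2'/(R1 + R2') = 35.0 × 15.68/20.98 = 26.16 V.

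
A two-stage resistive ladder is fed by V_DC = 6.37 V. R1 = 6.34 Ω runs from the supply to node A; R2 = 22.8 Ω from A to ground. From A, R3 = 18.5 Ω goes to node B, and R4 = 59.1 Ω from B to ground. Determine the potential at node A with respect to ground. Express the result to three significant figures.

Node A sees R2 in parallel with the series input of stage 2, R3 + R4 = 77.60 Ω.
Effective lower resistance at A: R2 ‖ 77.60 = 17.62 Ω.
V_A = 6.37 × 17.62/(6.34 + 17.62) = 4.685 V.

V_A ≈ 4.68 V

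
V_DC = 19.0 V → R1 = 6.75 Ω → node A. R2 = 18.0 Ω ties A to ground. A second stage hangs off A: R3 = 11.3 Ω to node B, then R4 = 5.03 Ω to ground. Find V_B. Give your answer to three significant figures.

Looking into the second stage from A: R3 + R4 = 16.33 Ω appears in parallel with R2.
Effective lower resistance at A: R2 ‖ 16.33 = 8.562 Ω.
First divider: V_A = V_DC · 8.562/(6.75 + 8.562) = 10.62 V.
Stage 2 is unloaded, so V_B = V_A · R4/(R3+R4) = 10.62 × 5.03/16.33 = 3.273 V.

V_B ≈ 3.27 V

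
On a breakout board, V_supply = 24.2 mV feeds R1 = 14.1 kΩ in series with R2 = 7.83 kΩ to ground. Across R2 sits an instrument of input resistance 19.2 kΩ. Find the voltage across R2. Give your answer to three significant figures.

First combine the lower leg with the load: R2 ‖ R_L = 5.562 kΩ.
Voltage divider with the loaded lower leg: V_out = 24.2 × 5.562/(14.1 + 5.562) = 24.2 × 0.2829 = 6.846 mV.
(Unloaded it would be 8.64 mV; the load pulls it down.)

V_out ≈ 6.85 mV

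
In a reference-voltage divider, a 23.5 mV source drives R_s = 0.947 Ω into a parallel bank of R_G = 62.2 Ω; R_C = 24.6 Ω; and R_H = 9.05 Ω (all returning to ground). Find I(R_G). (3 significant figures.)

I ≈ 0.326 mA

Parallel bank: R_p = 1/(1/62.2 + 1/24.6 + 1/9.05) = 5.980 Ω.
Node voltage V_A = V_CC · R_p/(R_s + R_p) = 23.5 × 0.8633 = 20.29 mV.
Branch current I = V_A/R_G = 20.29/62.2 = 0.3262 mA.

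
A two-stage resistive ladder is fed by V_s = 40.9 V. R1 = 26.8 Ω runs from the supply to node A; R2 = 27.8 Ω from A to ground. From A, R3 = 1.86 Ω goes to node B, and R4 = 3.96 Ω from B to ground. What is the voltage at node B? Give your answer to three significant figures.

V_B ≈ 4.24 V

Looking into the second stage from A: R3 + R4 = 5.820 Ω appears in parallel with R2.
R2 ‖ (R3+R4) = 4.812 Ω.
So V_A = 40.9 × 0.1522 = 6.226 V.
V_B = V_A × 0.6804 = 4.236 V.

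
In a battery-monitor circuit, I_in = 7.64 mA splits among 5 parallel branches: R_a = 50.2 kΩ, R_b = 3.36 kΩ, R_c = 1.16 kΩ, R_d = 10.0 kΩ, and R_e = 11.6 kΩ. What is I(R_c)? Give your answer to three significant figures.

I ≈ 4.82 mA

Conductances: ΣG = 1/50.2 + 1/3.36 + 1/1.16 + 1/10.0 + 1/11.6 = 1.366 (1/kΩ).
R_c takes the fraction G_k/ΣG = 0.8621/1.366 = 0.6312, so I = 7.64 × 0.6312 = 4.822 mA.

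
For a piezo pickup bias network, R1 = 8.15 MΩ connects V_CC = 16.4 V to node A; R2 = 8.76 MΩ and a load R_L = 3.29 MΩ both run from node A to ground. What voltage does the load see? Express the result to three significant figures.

V_out ≈ 3.72 V

First combine the lower leg with the load: R2 ‖ R_L = 2.392 MΩ.
Now apply the divider: V_out = 16.4 × 0.2269 = 3.721 V.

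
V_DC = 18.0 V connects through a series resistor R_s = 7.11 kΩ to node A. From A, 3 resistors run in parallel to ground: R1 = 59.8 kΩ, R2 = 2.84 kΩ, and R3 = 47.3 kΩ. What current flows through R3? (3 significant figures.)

I ≈ 0.101 mA

Combine the parallel branches: R_p = (1/59.8 + 1/2.84 + 1/47.3)⁻¹ = 2.564 kΩ.
Node voltage V_A = V_DC · R_p/(R_s + R_p) = 18.0 × 0.2651 = 4.771 V.
Branch current I = V_A/R3 = 4.771/47.3 = 0.1009 mA.
(Check via current divider: I_total = 1.861 mA; share G_k/ΣG = 0.05421 → same result.)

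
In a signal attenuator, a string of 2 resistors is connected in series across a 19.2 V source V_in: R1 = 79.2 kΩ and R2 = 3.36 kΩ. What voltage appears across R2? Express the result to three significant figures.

Series total: ΣR = 79.2 + 3.36 = 82.56 kΩ.
V = V_in · R/ΣR = 19.2 × 0.04070 = 0.7814 V.

V ≈ 0.781 V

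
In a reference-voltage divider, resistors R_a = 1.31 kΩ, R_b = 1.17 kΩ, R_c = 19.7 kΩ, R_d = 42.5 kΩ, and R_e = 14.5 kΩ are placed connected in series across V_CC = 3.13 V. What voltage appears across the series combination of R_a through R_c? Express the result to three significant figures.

V ≈ 0.877 V

ΣR = 1.31 + 1.17 + 19.7 + 42.5 + 14.5 = 79.18 kΩ.
R_{R_a..R_c} = 1.31 + 1.17 + 19.7 = 22.18 kΩ.
Voltage divider: V = V_CC · (22.18 / 79.18) = 3.13 × 0.2801 = 0.8768 V.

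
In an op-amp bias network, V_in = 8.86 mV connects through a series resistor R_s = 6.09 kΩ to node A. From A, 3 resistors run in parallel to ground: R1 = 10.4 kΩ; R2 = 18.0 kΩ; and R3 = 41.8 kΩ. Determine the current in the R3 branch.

I ≈ 0.102 µA

Equivalent of the parallel group: R_p = 5.694 kΩ.
V_A by voltage divider: V_A = 8.86 × 5.694/(6.09 + 5.694) = 4.281 mV.
I(R3) = V_A / R3 = 4.281/41.8 = 0.1024 µA.
(Check via current divider: I_total = 0.7519 µA; share G_k/ΣG = 0.1362 → same result.)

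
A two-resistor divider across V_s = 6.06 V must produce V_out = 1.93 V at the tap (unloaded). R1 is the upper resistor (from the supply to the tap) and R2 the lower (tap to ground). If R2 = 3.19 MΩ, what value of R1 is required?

R1 ≈ 6.83 MΩ

V_out/V_s = R2/(R1+R2) = 0.3185.
Rearranging, R1 = R2·(1−k)/k = 3.19 × 2.140 = 6.826 MΩ.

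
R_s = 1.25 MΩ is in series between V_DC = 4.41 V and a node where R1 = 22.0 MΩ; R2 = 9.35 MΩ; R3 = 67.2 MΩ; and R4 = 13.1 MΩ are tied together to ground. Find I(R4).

I ≈ 0.258 µA

Combine the parallel branches: R_p = (1/22.0 + 1/9.35 + 1/67.2 + 1/13.1)⁻¹ = 4.105 MΩ.
V_A = 4.41 × 4.105/5.355 = 3.381 V.
I(R4) = V_A / R4 = 3.381/13.1 = 0.2581 µA.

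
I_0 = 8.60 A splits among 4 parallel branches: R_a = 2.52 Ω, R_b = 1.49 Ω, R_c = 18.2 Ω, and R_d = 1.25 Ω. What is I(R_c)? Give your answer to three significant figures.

Total conductance ΣG = 1/2.52 + 1/1.49 + 1/18.2 + 1/1.25 = 1.923 (units of 1/Ω).
By the current-divider rule, I = I_0 · G_k/ΣG = 8.60 × 0.02857 = 0.2457 A.

I ≈ 0.246 A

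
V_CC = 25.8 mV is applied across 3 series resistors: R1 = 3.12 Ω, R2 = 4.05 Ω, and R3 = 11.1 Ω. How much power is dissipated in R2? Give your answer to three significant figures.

ΣR = 18.27 Ω → I = 25.8/18.27 = 1.412 mA.
P(R2) = I²·R2 = (1.412)² × 4.05 = 8.076 µW.

P ≈ 8.08 µW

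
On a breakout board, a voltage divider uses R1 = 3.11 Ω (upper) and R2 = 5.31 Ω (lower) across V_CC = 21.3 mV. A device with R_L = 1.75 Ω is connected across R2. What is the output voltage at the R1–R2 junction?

The load sits in parallel with R2, giving an effective lower resistance R2' = R2·R_L/(R2+R_L) = 1.316 Ω.
Voltage divider with the loaded lower leg: V_out = 21.3 × 1.316/(3.11 + 1.316) = 21.3 × 0.2974 = 6.334 mV.

V_out ≈ 6.33 mV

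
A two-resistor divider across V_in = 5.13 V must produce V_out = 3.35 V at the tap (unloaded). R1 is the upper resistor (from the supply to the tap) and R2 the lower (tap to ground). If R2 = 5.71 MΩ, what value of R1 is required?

R1 ≈ 3.03 MΩ

V_out/V_in = R2/(R1+R2) = 0.6530.
So R1 = R2 · (V_in/V_out − 1) = 5.71 × (5.13/3.35 − 1) = 5.71 × 0.5313 = 3.034 MΩ.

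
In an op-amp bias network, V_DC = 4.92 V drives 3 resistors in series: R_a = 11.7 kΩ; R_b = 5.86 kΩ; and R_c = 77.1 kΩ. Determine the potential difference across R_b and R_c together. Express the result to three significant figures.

V ≈ 4.31 V

ΣR = 11.7 + 5.86 + 77.1 = 94.66 kΩ.
R_{R_b..R_c} = 5.86 + 77.1 = 82.96 kΩ.
By the voltage-divider rule, V = 4.92 × 82.96/94.66 = 4.312 V.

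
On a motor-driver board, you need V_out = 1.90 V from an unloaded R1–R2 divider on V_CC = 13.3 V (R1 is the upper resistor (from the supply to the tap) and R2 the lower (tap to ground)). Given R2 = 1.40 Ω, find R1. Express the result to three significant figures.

The divider ratio is R2/(R1+R2) = 1.90/13.3 = 0.1429.
Rearranging, R1 = R2·(1−k)/k = 1.40 × 6.000 = 8.400 Ω.

R1 ≈ 8.40 Ω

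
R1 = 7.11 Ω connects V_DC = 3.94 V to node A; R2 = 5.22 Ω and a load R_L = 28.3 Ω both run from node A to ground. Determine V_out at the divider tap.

V_out ≈ 1.51 V

R2 ‖ R_L = (5.22 × 28.3)/(5.22 + 28.3) = 4.407 Ω.
Voltage divider with the loaded lower leg: V_out = 3.94 × 4.407/(7.11 + 4.407) = 3.94 × 0.3827 = 1.508 V.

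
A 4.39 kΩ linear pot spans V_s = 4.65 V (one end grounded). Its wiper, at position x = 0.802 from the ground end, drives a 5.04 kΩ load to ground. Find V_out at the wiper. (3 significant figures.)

V_out ≈ 3.28 V

Lower segment x·R_p = 3.521 kΩ; upper segment (1−x)·R_p = 0.8692 kΩ.
R_L loads the lower segment: effective lower R = 2.073 kΩ.
V_out = 4.65 × 2.073/(0.8692 + 2.073) = 3.276 V.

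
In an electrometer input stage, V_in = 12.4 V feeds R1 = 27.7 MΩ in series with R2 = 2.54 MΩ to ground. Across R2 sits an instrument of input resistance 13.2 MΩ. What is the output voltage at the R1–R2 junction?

V_out ≈ 0.885 V

The load sits in parallel with R2, giving an effective lower resistance R2' = R2·R_L/(R2+R_L) = 2.130 MΩ.
Then V_out = V_in · R2'/(R1 + R2') = 12.4 × 2.130/29.83 = 0.8855 V.
(Unloaded it would be 1.04 V; the load pulls it down.)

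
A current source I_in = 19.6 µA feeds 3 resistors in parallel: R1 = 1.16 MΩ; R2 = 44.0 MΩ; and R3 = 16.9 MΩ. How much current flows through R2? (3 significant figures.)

I ≈ 0.472 µA

Total conductance ΣG = 1/1.16 + 1/44.0 + 1/16.9 = 0.9440 (units of 1/MΩ).
R2 takes the fraction G_k/ΣG = 0.02273/0.9440 = 0.02408, so I = 19.6 × 0.02408 = 0.4719 µA.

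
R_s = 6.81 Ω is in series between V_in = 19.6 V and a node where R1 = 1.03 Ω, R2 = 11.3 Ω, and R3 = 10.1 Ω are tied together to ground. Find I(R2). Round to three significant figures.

I ≈ 0.195 A

Combine the parallel branches: R_p = (1/1.03 + 1/11.3 + 1/10.1)⁻¹ = 0.8633 Ω.
Node voltage V_A = V_in · R_p/(R_s + R_p) = 19.6 × 0.1125 = 2.205 V.
Branch current I = V_A/R2 = 2.205/11.3 = 0.1951 A.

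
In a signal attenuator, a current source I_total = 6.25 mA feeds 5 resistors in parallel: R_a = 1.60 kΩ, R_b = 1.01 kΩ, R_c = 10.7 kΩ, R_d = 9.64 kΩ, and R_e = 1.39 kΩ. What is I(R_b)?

ΣG = 1/1.60 + 1/1.01 + 1/10.7 + 1/9.64 + 1/1.39 = 2.532.
By the current-divider rule, I = I_total · G_k/ΣG = 6.25 × 0.3911 = 2.444 mA.

I ≈ 2.44 mA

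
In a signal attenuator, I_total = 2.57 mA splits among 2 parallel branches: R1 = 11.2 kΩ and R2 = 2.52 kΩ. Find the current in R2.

Two-branch current divider: I_k = I_total · R_other/(R_1 + R_2).
So I = 2.57 × 11.2/13.72 = 2.098 mA.

I ≈ 2.10 mA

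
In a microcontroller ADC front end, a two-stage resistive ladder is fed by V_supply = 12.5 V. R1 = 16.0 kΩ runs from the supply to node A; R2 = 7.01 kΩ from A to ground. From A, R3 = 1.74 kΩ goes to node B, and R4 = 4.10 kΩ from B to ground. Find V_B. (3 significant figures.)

Node A sees R2 in parallel with the series input of stage 2, R3 + R4 = 5.840 kΩ.
Effective lower resistance at A: R2 ‖ 5.840 = 3.186 kΩ.
V_A = 12.5 × 3.186/(16.0 + 3.186) = 2.076 V.
Then the unloaded second divider: V_B = V_A × R4/(R3+R4) = 2.076 × 0.7021 = 1.457 V.

V_B ≈ 1.46 V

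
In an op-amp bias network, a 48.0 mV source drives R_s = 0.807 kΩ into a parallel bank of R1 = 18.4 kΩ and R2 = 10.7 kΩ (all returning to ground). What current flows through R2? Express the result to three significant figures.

I ≈ 4.01 µA

Parallel bank: R_p = 1/(1/18.4 + 1/10.7) = 6.766 kΩ.
V_A by voltage divider: V_A = 48.0 × 6.766/(0.807 + 6.766) = 42.88 mV.
I(R2) = V_A / R2 = 42.88/10.7 = 4.008 µA.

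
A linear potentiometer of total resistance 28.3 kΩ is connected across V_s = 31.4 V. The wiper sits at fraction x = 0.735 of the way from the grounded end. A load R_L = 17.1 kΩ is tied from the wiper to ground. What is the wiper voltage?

V_out ≈ 17.5 V

Lower segment x·R_p = 20.80 kΩ; upper segment (1−x)·R_p = 7.500 kΩ.
Lower segment in parallel with the load: 20.80 ‖ 17.1 = 9.385 kΩ.
Then V_out = V_s · 9.385/(7.500 + 9.385) = 17.45 V.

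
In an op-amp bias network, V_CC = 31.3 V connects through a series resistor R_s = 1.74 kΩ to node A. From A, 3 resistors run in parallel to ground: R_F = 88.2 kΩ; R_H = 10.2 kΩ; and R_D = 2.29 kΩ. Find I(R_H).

Combine the parallel branches: R_p = (1/88.2 + 1/10.2 + 1/2.29)⁻¹ = 1.831 kΩ.
Node voltage V_A = V_CC · R_p/(R_s + R_p) = 31.3 × 0.5128 = 16.05 V.
I(R_H) = V_A / R_H = 16.05/10.2 = 1.574 mA.

I ≈ 1.57 mA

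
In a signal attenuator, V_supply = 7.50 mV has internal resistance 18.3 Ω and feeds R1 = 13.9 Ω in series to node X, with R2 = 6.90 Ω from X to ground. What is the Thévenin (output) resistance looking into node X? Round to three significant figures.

R_th ≈ 5.68 Ω

R1' = 18.3 + 13.9 = 32.20 Ω (source resistance + R1).
Looking into X with the source shorted: R_th = R1'·R2/(R1'+R2) = 32.20 × 6.90/39.10 = 5.682 Ω.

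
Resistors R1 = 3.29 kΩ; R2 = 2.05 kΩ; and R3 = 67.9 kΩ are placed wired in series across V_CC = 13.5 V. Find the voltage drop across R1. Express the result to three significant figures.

V ≈ 0.606 V

ΣR = 3.29 + 2.05 + 67.9 = 73.24 kΩ.
V = V_CC · R/ΣR = 13.5 × 0.04492 = 0.6064 V.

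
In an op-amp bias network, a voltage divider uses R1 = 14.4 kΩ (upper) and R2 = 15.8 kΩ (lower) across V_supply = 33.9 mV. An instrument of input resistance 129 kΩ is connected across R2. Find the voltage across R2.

R2 ‖ R_L = (15.8 × 129)/(15.8 + 129) = 14.08 kΩ.
Then V_out = V_supply · R2'/(R1 + R2') = 33.9 × 14.08/28.48 = 16.76 mV.

V_out ≈ 16.8 mV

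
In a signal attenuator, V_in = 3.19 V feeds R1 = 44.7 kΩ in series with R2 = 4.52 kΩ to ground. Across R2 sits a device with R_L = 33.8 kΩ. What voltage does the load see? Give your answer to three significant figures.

V_out ≈ 0.261 V

R2 ‖ R_L = (4.52 × 33.8)/(4.52 + 33.8) = 3.987 kΩ.
Voltage divider with the loaded lower leg: V_out = 3.19 × 3.987/(44.7 + 3.987) = 3.19 × 0.08189 = 0.2612 V.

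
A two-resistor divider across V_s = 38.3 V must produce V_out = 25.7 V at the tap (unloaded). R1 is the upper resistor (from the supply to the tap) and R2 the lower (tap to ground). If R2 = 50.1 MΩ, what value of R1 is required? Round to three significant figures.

R1 ≈ 24.6 MΩ

The divider ratio is R2/(R1+R2) = 25.7/38.3 = 0.6710.
R1 = R2·(1/k − 1) = 50.1 × 0.4903 = 24.56 MΩ.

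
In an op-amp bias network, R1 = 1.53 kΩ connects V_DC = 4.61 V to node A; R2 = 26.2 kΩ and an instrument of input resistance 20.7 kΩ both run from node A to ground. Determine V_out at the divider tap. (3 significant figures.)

V_out ≈ 4.07 V

R2 ‖ R_L = (26.2 × 20.7)/(26.2 + 20.7) = 11.56 kΩ.
Then V_out = V_DC · R2'/(R1 + R2') = 4.61 × 11.56/13.09 = 4.071 V.
(Unloaded it would be 4.36 V; the load pulls it down.)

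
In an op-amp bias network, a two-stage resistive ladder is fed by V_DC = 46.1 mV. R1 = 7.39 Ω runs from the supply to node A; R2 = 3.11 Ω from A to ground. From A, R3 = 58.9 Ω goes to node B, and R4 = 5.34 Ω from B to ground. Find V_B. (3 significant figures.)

Looking into the second stage from A: R3 + R4 = 64.24 Ω appears in parallel with R2.
Effective lower resistance at A: R2 ‖ 64.24 = 2.966 Ω.
First divider: V_A = V_DC · 2.966/(7.39 + 2.966) = 13.20 mV.
V_B = V_A × 0.08313 = 1.098 mV.

V_B ≈ 1.10 mV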